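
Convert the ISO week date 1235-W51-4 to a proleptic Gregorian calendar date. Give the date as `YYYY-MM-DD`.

1235-12-20

ISO week 1 of 1235 is the week containing the first Thursday of 1235.
Week 51, day 4 (Thursday) lands on 1235-12-20.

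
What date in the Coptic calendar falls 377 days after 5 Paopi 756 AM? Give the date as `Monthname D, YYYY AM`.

JDN of 5 Paopi 756 AM = 2100828.
2100828 + 377 = 2101205.
JDN 2101205 in the Coptic calendar is Paopi 17, 757 AM.

Paopi 17, 757 AM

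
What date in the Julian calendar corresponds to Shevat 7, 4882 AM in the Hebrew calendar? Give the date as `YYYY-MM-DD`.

Both dates share Julian Day Number 2130885; in the Julian calendar that is 17 January 1122 CE.

1122-01-17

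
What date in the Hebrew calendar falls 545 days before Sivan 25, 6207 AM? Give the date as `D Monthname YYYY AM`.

The starting date is JDN 2614969; 2614969 − 545 = 2614424.
JDN 2614424 corresponds to 12 Kislev 6206 AM.

12 Kislev 6206 AM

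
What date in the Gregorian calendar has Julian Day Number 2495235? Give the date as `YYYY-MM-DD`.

2119-08-15

JDN 2451545 is 1 Jan 2000; 2495235 is +43690 days from there.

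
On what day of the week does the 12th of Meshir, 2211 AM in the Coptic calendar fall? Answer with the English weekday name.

This is JDN 2632393 (22 February 2495 Gregorian).
JDN 2632393 mod 7 = 1, and JDN 0 was a Monday, so this is a Tuesday.

Tuesday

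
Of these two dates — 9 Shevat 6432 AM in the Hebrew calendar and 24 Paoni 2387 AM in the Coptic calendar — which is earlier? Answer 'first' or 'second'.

First date → JDN 2697017; second date → JDN 2696809.
JDN 2696809 < JDN 2697017, so the second date is earlier.

second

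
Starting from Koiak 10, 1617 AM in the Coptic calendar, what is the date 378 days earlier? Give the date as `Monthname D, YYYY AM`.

The starting date is JDN 2415373; 2415373 − 378 = 2414995.
JDN 2414995 corresponds to Hathor 27, 1616 AM.

Hathor 27, 1616 AM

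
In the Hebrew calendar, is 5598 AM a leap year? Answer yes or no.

Hebrew year 5598 is year 12 of its 19-year Metonic cycle; leap years are at positions 3, 6, 8, 11, 14, 17, 19, so it is a common year (12 months).

no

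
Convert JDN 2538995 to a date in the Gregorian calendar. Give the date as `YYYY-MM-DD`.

2239-06-07

Counting from JDN 2299161 = 15 Oct 1582 gives an offset of 239834 days.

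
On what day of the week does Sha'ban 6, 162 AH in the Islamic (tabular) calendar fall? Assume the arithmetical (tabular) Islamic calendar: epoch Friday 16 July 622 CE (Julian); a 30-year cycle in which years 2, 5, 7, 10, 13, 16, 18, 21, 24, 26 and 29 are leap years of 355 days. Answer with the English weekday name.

This is JDN 2005705 (2 May 779 Gregorian).
Since JDN mod 7 = 2 (0 = Monday), the day is Wednesday.

Wednesday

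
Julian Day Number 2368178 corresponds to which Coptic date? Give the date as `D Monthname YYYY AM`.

JDN 2368178 is 1 October 1771 in the Gregorian calendar.
In the Coptic calendar that day is 22 Thout 1488 AM.

22 Thout 1488 AM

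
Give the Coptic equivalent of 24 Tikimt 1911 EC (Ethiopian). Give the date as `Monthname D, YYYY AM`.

Paopi 24, 1635 AM

Julian Day Number of the source date = 2421901.
Converting JDN 2421901 to the Coptic calendar gives 24 Paopi 1635 AM.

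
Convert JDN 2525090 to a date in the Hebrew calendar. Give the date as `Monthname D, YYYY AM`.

JDN 2525090 is 12 May 2201 in the Gregorian calendar.
In the Hebrew calendar that day is Iyar 8, 5961 AM.

Iyar 8, 5961 AM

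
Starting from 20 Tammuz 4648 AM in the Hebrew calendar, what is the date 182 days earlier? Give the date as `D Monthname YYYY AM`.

Counting 182 days back from JDN 2045584 reaches JDN 2045402, which is 15 Tevet 4648 AM.

15 Tevet 4648 AM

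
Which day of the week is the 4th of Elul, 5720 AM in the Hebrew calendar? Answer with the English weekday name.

This is JDN 2437174 (27 August 1960 Gregorian).
2437174 ≡ 5 (mod 7); counting from Monday = 0 gives Saturday.

Saturday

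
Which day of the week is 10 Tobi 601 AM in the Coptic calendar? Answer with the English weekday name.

Tuesday

This is JDN 2044309 (9 January 885 Gregorian).
Since JDN mod 7 = 1 (0 = Monday), the day is Tuesday.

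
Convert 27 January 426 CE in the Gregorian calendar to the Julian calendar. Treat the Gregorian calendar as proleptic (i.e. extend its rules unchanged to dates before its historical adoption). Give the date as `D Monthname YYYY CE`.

At this point the Julian calendar is 1 day behind the Gregorian.
27 January 426 Gregorian − 1 day → 26 January 426 Julian.

26 January 426 CE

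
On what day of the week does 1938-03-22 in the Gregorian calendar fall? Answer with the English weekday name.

Tuesday

2428980 ≡ 1 (mod 7); counting from Monday = 0 gives Tuesday.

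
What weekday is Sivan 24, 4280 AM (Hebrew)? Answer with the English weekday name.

Tuesday

This is JDN 1911134 (28 May 520 Gregorian).
JDN 1911134 mod 7 = 1, and JDN 0 was a Monday, so this is a Tuesday.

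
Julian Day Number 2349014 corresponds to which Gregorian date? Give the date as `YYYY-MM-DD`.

1719-04-13

JDN 2451545 is 1 Jan 2000; 2349014 is −102531 days from there.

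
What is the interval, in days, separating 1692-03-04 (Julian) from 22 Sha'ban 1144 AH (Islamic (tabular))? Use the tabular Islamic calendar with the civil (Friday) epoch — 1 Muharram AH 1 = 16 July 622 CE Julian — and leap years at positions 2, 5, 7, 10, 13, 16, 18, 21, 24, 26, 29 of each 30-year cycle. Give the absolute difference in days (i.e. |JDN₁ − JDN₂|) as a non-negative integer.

JDN of the first date = 2339124.
JDN of the second date = 2353709.
|2353709 − 2339124| = 14585.

14585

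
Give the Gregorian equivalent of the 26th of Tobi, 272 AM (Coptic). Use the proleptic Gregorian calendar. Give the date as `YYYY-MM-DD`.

0556-01-24

Both dates share Julian Day Number 1924158; in the Gregorian calendar that is 24 January 556 CE.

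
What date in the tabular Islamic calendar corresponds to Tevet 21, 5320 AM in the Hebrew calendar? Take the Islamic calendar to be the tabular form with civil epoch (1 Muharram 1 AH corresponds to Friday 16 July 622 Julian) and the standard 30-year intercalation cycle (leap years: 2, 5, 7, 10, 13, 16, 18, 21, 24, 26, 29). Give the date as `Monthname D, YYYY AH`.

Both dates share Julian Day Number 2290837; in the tabular Islamic calendar that is 21 Rabi' al-Awwal 967 AH.

Rabi' al-Awwal 21, 967 AH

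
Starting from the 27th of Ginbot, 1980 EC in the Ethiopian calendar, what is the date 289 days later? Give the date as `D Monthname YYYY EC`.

11 Megabit 1981 EC

JDN of the 27th of Ginbot, 1980 EC = 2447317.
2447317 + 289 = 2447606.
JDN 2447606 in the Ethiopian calendar is 11 Megabit 1981 EC.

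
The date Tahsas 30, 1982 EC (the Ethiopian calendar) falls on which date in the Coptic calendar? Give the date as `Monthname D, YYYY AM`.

Both dates share Julian Day Number 2447900; in the Coptic calendar that is 30 Koiak 1706 AM.

Koiak 30, 1706 AM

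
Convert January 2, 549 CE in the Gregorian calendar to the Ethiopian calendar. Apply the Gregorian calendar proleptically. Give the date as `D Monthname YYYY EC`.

5 Tir 541 EC

Julian Day Number of the source date = 1921580.
Converting JDN 1921580 to the Ethiopian calendar gives 5 Tir 541 EC.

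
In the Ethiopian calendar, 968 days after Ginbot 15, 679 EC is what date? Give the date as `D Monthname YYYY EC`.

7 Tir 682 EC

The starting date is JDN 1972114; 1972114 + 968 = 1973082.
JDN 1973082 corresponds to 7 Tir 682 EC.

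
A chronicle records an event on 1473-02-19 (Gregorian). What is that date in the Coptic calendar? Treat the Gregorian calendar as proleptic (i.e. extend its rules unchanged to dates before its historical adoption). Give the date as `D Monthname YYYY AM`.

Both dates share Julian Day Number 2259112; in the Coptic calendar that is 16 Meshir 1189 AM.

16 Meshir 1189 AM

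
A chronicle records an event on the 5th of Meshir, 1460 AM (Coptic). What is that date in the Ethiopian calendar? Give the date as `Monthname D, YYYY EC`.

Yekatit 5, 1736 EC

The source date corresponds to 11 February 1744 in the Gregorian calendar (JDN 2358084).
That day falls on 5 Yekatit 1736 EC in the Ethiopian calendar.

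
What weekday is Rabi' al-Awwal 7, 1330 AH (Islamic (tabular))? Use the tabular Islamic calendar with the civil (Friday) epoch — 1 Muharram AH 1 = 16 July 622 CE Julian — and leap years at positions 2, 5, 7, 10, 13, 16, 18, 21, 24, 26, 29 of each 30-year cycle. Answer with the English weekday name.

Sunday

This is JDN 2419458 (25 February 1912 Gregorian).
Since JDN mod 7 = 6 (0 = Monday), the day is Sunday.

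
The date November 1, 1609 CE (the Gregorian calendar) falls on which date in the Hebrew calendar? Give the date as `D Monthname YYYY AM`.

4 Cheshvan 5370 AM

Both dates share Julian Day Number 2309040; in the Hebrew calendar that is 4 Cheshvan 5370 AM.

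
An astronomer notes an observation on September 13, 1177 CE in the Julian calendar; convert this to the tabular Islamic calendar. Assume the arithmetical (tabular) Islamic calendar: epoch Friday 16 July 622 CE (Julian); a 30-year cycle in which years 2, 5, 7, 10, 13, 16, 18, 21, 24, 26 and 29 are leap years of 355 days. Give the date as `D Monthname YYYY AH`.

17 Rabi' al-Awwal 573 AH

Julian Day Number of the source date = 2151213.
Converting JDN 2151213 to the tabular Islamic calendar gives 17 Rabi' al-Awwal 573 AH.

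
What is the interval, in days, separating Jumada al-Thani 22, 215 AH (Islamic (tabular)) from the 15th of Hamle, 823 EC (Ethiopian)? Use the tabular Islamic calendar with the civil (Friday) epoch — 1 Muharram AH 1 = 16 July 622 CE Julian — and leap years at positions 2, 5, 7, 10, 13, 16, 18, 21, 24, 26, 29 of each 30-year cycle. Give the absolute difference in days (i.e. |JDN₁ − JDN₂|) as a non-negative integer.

327

First date → JDN 2024443; second date → JDN 2024770.
The interval is |2024443 − 2024770| = 327 days.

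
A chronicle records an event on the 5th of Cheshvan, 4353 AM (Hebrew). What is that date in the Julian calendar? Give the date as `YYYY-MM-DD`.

0592-10-17

Both dates share Julian Day Number 1937576; in the Julian calendar that is 17 October 592 CE.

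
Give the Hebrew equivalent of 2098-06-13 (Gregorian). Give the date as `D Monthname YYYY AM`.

13 Sivan 5858 AM

Julian Day Number of the source date = 2487503.
Converting JDN 2487503 to the Hebrew calendar gives 13 Sivan 5858 AM.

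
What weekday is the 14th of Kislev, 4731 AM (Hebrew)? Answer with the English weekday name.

Wednesday

In the proleptic Gregorian calendar this is 21 November 970 (JDN 2075670).
2075670 ≡ 2 (mod 7); counting from Monday = 0 gives Wednesday.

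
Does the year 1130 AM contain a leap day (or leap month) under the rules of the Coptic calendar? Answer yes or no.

no

1130 mod 4 = 2; in the Coptic calendar a year is leap when year mod 4 = 3, so it is a common year.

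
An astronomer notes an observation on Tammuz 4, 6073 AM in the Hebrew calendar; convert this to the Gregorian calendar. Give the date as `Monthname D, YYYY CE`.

June 29, 2313 CE

Both dates share Julian Day Number 2566045; in the Gregorian calendar that is 29 June 2313 CE.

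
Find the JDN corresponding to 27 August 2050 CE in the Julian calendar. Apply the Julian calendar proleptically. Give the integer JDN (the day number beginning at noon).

Equivalently 9 September 2050 (Gregorian).
JDN 2299161 is 15 October 1582 CE (Gregorian); the target day is +170898 days from there, so JDN = 2470059.

2470059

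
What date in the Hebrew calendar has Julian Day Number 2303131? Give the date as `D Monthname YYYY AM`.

The Gregorian equivalent of JDN 2303131 is 28 August 1593.
In the Hebrew calendar that day is 30 Av 5353 AM.

30 Av 5353 AM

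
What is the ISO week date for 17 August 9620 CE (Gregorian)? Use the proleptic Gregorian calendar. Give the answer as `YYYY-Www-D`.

9620-W34-1

The weekday is Monday (ISO weekday 1).
That Monday belongs to ISO week 34 of ISO year 9620.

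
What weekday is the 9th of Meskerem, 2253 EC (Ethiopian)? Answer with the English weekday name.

Friday

Equivalently 21 September 2260 Gregorian, JDN 2546772.
2546772 ≡ 4 (mod 7); counting from Monday = 0 gives Friday.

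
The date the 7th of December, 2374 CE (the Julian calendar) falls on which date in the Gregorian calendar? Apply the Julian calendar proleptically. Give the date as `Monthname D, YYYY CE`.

December 23, 2374 CE

The Julian–Gregorian offset here is 16 days (Julian trailing).
7 December 2374 Julian + 16 days → 23 December 2374 Gregorian.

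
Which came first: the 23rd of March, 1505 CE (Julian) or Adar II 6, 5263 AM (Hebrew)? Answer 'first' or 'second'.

second

First date → JDN 2270841; second date → JDN 2270091.
JDN 2270091 < JDN 2270841, so the second date is earlier.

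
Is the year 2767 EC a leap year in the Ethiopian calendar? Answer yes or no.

yes

2767 mod 4 = 3; in the Ethiopian calendar a year is leap when year mod 4 = 3, so it is a leap year.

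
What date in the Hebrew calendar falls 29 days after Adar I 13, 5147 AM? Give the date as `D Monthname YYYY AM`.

12 Adar II 5147 AM

The starting date is JDN 2227692; 2227692 + 29 = 2227721.
JDN 2227721 corresponds to 12 Adar II 5147 AM.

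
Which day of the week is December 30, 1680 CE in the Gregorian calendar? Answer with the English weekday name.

Monday

JDN 2335032 mod 7 = 0, and JDN 0 was a Monday, so this is a Monday.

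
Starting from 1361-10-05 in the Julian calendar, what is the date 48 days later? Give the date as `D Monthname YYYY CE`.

Counting 48 days forward from JDN 2218441 reaches JDN 2218489, which is 22 November 1361 CE.

22 November 1361 CE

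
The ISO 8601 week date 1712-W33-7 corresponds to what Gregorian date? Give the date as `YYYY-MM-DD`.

ISO week 1 of 1712 is the week containing the first Thursday of 1712.
Week 33, day 7 (Sunday) lands on 1712-08-21.

1712-08-21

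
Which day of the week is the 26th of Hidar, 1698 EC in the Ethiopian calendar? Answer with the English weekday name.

Equivalently 3 December 1705 Gregorian, JDN 2344135.
2344135 ≡ 3 (mod 7); counting from Monday = 0 gives Thursday.

Thursday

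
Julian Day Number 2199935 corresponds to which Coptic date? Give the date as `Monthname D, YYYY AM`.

Meshir 10, 1027 AM

JDN 2199935 is 12 February 1311 in the proleptic Gregorian calendar.
In the Coptic calendar that day is Meshir 10, 1027 AM.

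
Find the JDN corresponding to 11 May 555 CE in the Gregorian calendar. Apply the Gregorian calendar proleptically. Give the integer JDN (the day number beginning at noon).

JDN 2400001 is 17 November 1858 CE (Gregorian), MJD 0; the target day is −476101 days from there, so JDN = 1923900.

1923900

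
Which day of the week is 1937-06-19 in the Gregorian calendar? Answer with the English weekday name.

Since JDN mod 7 = 5 (0 = Monday), the day is Saturday.

Saturday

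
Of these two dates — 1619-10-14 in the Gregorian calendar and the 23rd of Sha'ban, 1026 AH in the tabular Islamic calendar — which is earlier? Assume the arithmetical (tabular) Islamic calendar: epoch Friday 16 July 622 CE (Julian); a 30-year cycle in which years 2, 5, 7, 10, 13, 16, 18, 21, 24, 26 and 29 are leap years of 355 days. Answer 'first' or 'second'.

second

The two dates have Julian Day Numbers 2312674 and 2311895 respectively.
Since 2311895 < 2312674, the second date comes first.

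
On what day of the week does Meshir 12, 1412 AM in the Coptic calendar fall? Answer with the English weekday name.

This is JDN 2340559 (17 February 1696 Gregorian).
JDN 2340559 mod 7 = 4, and JDN 0 was a Monday, so this is a Friday.

Friday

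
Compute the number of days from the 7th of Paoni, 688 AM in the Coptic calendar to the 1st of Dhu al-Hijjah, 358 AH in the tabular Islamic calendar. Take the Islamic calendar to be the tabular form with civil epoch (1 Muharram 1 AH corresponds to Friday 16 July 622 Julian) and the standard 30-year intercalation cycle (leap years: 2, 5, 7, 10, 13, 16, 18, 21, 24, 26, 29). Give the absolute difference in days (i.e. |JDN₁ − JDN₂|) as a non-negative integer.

959

First date → JDN 2076233; second date → JDN 2075274.
The interval is |2076233 − 2075274| = 959 days.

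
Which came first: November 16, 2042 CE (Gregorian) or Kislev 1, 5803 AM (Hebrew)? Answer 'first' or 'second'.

First date → JDN 2467205; second date → JDN 2467203.
JDN 2467203 < JDN 2467205, so the second date is earlier.

second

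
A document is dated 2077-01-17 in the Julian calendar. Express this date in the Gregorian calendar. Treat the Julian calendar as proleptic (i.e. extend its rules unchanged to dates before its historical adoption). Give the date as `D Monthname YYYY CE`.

30 January 2077 CE

For dates in this range the Gregorian date is 13 days ahead of the Julian.
17 January 2077 Julian + 13 days → 30 January 2077 Gregorian.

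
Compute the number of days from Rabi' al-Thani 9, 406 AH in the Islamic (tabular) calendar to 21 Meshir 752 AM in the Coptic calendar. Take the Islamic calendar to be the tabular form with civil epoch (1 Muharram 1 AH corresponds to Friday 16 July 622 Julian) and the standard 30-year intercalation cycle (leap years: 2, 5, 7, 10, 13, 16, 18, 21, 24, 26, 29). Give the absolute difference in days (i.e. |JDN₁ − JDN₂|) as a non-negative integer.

First date → JDN 2092055; second date → JDN 2099503.
The interval is |2092055 − 2099503| = 7448 days.

7448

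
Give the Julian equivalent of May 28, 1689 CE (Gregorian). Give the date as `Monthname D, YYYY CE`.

May 18, 1689 CE

For dates in this range the Gregorian date is 10 days ahead of the Julian.
28 May 1689 Gregorian − 10 days → 18 May 1689 Julian.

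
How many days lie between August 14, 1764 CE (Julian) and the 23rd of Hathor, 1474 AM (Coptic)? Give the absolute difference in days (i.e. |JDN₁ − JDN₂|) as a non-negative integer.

JDN of the first date = 2365585.
JDN of the second date = 2363125.
|2363125 − 2365585| = 2460.

2460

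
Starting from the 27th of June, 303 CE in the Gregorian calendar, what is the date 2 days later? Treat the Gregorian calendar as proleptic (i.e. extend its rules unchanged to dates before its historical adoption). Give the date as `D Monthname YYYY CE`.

JDN of the 27th of June, 303 CE = 1831905.
1831905 + 2 = 1831907.
JDN 1831907 in the Gregorian calendar is 29 June 303 CE.

29 June 303 CE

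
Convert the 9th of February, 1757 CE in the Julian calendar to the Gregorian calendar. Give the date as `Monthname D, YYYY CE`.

The Julian–Gregorian offset here is 11 days (Julian trailing).
9 February 1757 Julian + 11 days → 20 February 1757 Gregorian.

February 20, 1757 CE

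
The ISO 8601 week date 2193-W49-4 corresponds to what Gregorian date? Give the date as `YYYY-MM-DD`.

ISO week 1 of 2193 is the week containing the first Thursday of 2193.
Week 49, day 4 (Thursday) lands on 2193-12-05.

2193-12-05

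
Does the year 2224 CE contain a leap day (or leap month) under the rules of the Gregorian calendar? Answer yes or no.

yes

2224 is divisible by 4 and not by 100, so it is a leap year.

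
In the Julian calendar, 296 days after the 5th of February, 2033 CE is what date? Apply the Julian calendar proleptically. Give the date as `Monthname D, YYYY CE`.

November 28, 2033 CE

JDN of the 5th of February, 2033 CE = 2463647.
2463647 + 296 = 2463943.
JDN 2463943 in the Julian calendar is November 28, 2033 CE.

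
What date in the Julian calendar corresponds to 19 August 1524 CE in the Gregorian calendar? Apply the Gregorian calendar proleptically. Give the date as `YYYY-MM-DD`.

1524-08-09

At this point the Julian calendar is 10 days behind the Gregorian.
19 August 1524 Gregorian − 10 days → 9 August 1524 Julian.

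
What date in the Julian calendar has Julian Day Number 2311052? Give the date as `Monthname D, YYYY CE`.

The Gregorian equivalent of JDN 2311052 is 6 May 1615.
In the Julian calendar that day is April 26, 1615 CE.

April 26, 1615 CE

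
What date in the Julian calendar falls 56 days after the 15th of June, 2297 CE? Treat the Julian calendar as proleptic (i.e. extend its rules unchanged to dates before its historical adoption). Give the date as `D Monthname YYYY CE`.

10 August 2297 CE

Counting 56 days forward from JDN 2560203 reaches JDN 2560259, which is 10 August 2297 CE.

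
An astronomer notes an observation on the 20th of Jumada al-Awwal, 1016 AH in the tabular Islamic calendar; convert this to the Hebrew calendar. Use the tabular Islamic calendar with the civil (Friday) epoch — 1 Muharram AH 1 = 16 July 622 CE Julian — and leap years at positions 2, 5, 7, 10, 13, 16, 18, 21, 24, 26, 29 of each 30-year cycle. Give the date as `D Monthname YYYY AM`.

Both dates share Julian Day Number 2308259; in the Hebrew calendar that is 20 Elul 5367 AM.

20 Elul 5367 AM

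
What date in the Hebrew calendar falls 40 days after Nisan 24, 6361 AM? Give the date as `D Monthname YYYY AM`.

JDN of Nisan 24, 6361 AM = 2671163.
2671163 + 40 = 2671203.
JDN 2671203 in the Hebrew calendar is 5 Sivan 6361 AM.

5 Sivan 6361 AM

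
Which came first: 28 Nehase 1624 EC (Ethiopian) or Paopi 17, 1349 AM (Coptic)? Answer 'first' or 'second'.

The two dates have Julian Day Numbers 2317379 and 2317433 respectively.
Since 2317379 < 2317433, the first date comes first.

first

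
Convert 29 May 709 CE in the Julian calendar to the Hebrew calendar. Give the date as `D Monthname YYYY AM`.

Julian Day Number of the source date = 1980169.
Converting JDN 1980169 to the Hebrew calendar gives 16 Sivan 4469 AM.

16 Sivan 4469 AM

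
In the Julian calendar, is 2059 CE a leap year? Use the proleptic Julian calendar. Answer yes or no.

2059 mod 4 = 3, so it is a common year in the Julian calendar.

no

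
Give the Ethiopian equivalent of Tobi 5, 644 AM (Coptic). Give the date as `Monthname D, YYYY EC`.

Tir 5, 920 EC

Both dates share Julian Day Number 2060010; in the Ethiopian calendar that is 5 Tir 920 EC.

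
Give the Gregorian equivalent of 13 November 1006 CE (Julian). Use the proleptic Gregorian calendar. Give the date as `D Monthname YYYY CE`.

19 November 1006 CE

The Julian–Gregorian offset here is 6 days (Julian trailing).
13 November 1006 Julian + 6 days → 19 November 1006 Gregorian.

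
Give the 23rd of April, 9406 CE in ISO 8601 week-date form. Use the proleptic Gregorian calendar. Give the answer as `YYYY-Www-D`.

The weekday is Wednesday (ISO weekday 3).
That Wednesday belongs to ISO week 17 of ISO year 9406.

9406-W17-3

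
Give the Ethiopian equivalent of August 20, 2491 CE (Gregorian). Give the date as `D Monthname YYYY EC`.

11 Nehase 2483 EC

Julian Day Number of the source date = 2631111.
Converting JDN 2631111 to the Ethiopian calendar gives 11 Nehase 2483 EC.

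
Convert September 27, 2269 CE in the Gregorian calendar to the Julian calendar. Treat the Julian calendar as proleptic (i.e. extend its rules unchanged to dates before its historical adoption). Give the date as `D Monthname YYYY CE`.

The Julian–Gregorian offset here is 15 days (Julian trailing).
27 September 2269 Gregorian − 15 days → 12 September 2269 Julian.

12 September 2269 CE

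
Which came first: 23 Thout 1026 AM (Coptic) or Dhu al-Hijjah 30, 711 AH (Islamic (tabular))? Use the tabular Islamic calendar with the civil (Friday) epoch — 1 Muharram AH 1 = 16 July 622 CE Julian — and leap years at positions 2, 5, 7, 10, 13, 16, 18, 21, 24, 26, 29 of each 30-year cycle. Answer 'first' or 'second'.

First date → JDN 2199433; second date → JDN 2200394.
JDN 2199433 < JDN 2200394, so the first date is earlier.

first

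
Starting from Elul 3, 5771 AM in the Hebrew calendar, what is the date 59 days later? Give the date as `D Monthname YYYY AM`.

3 Cheshvan 5772 AM

JDN of Elul 3, 5771 AM = 2455807.
2455807 + 59 = 2455866.
JDN 2455866 in the Hebrew calendar is 3 Cheshvan 5772 AM.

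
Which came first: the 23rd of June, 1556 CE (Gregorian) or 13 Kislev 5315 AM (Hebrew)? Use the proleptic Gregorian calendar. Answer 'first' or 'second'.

second

The two dates have Julian Day Numbers 2289551 and 2288967 respectively.
Since 2288967 < 2289551, the second date comes first.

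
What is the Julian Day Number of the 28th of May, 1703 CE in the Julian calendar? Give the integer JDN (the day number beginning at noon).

Equivalently 8 June 1703 (Gregorian).
JDN 2400001 is 17 November 1858 CE (Gregorian), MJD 0; the target day is −56775 days from there, so JDN = 2343226.

2343226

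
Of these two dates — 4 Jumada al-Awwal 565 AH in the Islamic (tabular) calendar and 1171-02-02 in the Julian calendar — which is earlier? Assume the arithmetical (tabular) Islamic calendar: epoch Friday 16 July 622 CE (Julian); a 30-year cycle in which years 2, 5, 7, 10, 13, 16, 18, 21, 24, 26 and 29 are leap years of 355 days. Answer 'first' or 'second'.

The two dates have Julian Day Numbers 2148424 and 2148798 respectively.
Since 2148424 < 2148798, the first date comes first.

first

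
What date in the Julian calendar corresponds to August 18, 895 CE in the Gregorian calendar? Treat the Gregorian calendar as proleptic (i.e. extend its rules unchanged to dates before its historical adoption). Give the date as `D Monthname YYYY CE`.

For dates in this range the Gregorian date is 4 days ahead of the Julian.
18 August 895 Gregorian − 4 days → 14 August 895 Julian.

14 August 895 CE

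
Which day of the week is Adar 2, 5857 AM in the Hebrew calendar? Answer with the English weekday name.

Equivalently 14 February 2097 Gregorian, JDN 2487019.
JDN 2487019 mod 7 = 3, and JDN 0 was a Monday, so this is a Thursday.

Thursday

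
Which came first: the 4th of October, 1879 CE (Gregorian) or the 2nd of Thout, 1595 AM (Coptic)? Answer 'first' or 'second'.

First date → JDN 2407627; second date → JDN 2407239.
JDN 2407239 < JDN 2407627, so the second date is earlier.

second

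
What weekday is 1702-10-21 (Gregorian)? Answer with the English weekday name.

Saturday

2342996 ≡ 5 (mod 7); counting from Monday = 0 gives Saturday.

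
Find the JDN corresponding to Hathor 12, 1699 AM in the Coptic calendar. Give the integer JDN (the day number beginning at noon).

2445295

In the Gregorian calendar the same day is 21 November 1982.
JDN 2400001 is 17 November 1858 CE (Gregorian), MJD 0; the target day is +45294 days from there, so JDN = 2445295.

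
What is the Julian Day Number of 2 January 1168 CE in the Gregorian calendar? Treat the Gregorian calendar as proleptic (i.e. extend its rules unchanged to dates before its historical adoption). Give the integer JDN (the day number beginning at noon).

2147664

JDN 2299161 is 15 October 1582 CE (Gregorian); the target day is −151497 days from there, so JDN = 2147664.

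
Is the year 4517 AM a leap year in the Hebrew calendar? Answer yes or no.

yes

Hebrew year 4517 is year 14 of its 19-year Metonic cycle; leap years are at positions 3, 6, 8, 11, 14, 17, 19, so it is a leap year (13 months).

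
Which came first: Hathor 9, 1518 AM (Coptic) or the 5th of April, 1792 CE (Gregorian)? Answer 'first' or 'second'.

second

The two dates have Julian Day Numbers 2379182 and 2375670 respectively.
Since 2375670 < 2379182, the second date comes first.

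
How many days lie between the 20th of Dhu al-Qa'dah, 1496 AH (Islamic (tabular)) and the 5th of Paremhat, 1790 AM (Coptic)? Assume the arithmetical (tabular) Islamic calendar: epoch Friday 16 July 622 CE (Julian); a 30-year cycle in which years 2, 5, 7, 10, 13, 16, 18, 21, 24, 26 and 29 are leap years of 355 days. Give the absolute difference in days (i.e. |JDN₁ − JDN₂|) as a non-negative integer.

114

First date → JDN 2478532; second date → JDN 2478646.
The interval is |2478532 − 2478646| = 114 days.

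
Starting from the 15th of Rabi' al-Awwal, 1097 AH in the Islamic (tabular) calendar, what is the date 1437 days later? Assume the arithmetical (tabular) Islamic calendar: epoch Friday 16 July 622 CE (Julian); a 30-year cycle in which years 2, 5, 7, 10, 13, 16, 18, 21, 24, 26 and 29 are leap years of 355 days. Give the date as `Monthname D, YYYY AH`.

The starting date is JDN 2336899; 2336899 + 1437 = 2338336.
JDN 2338336 corresponds to Rabi' al-Thani 5, 1101 AH.

Rabi' al-Thani 5, 1101 AH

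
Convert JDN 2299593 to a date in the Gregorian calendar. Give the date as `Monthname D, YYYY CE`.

JDN 2451545 is 1 Jan 2000; 2299593 is −151952 days from there.

December 21, 1583 CE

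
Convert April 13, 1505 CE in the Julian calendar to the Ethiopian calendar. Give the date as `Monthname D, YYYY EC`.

The source date corresponds to 23 April 1505 in the proleptic Gregorian calendar (JDN 2270862).
That day falls on 18 Miyazya 1497 EC in the Ethiopian calendar.

Miyazya 18, 1497 EC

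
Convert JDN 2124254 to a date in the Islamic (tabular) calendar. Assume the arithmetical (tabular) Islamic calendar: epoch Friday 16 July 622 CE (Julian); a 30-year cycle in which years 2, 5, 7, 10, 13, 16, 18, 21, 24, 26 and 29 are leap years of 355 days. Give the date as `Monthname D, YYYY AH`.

The proleptic Gregorian equivalent of JDN 2124254 is 29 November 1103.
In the tabular Islamic calendar that day is Safar 19, 497 AH.

Safar 19, 497 AH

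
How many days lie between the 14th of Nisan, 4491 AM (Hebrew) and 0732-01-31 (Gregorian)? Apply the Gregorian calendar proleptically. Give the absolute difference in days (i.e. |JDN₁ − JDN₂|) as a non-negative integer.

307

JDN of the first date = 1988140.
JDN of the second date = 1988447.
|1988447 − 1988140| = 307.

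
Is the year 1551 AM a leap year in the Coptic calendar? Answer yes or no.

1551 mod 4 = 3; in the Coptic calendar a year is leap when year mod 4 = 3, so it is a leap year.

yes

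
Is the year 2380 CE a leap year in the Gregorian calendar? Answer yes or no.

yes

2380 is divisible by 4 and not by 100, so it is a leap year.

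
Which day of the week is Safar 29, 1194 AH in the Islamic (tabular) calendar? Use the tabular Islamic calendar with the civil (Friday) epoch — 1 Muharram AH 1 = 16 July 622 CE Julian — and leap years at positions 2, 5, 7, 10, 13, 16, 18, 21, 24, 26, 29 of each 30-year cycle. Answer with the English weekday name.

Monday

This is JDN 2371257 (6 March 1780 Gregorian).
2371257 ≡ 0 (mod 7); counting from Monday = 0 gives Monday.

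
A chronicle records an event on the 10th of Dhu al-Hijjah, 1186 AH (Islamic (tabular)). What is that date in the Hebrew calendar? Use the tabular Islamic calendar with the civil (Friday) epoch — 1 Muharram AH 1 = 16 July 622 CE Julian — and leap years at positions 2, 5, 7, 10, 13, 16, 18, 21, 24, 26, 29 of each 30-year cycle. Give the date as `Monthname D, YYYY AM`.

Adar 9, 5533 AM

Both dates share Julian Day Number 2368698; in the Hebrew calendar that is 9 Adar 5533 AM.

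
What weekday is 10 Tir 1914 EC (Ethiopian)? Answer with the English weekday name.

Equivalently 18 January 1922 Gregorian, JDN 2423073.
2423073 ≡ 2 (mod 7); counting from Monday = 0 gives Wednesday.

Wednesday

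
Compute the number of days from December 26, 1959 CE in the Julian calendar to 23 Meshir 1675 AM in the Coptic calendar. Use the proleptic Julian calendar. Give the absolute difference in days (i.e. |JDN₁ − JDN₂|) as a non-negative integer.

First date → JDN 2436942; second date → JDN 2436630.
The interval is |2436942 − 2436630| = 312 days.

312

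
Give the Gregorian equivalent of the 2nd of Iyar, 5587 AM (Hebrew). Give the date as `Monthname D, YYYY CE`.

Both dates share Julian Day Number 2388476; in the Gregorian calendar that is 29 April 1827 CE.

April 29, 1827 CE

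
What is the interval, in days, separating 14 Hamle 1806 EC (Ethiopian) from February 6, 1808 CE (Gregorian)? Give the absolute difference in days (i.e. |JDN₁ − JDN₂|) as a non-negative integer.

2356

First date → JDN 2383810; second date → JDN 2381454.
The interval is |2383810 − 2381454| = 2356 days.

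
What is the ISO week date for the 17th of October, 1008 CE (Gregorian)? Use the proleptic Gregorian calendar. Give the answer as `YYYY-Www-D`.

1008-W42-1

The weekday is Monday (ISO weekday 1).
That Monday belongs to ISO week 42 of ISO year 1008.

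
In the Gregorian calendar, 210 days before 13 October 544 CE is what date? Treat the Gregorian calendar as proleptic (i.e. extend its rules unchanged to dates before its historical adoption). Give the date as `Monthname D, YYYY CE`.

March 17, 544 CE

The starting date is JDN 1920038; 1920038 − 210 = 1919828.
JDN 1919828 corresponds to March 17, 544 CE.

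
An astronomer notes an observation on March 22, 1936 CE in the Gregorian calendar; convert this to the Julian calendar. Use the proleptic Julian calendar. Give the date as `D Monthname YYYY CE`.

9 March 1936 CE

For dates in this range the Gregorian date is 13 days ahead of the Julian.
22 March 1936 Gregorian − 13 days → 9 March 1936 Julian.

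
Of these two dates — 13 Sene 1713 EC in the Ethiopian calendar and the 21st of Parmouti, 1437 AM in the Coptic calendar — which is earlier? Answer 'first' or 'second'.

First date → JDN 2349811; second date → JDN 2349759.
JDN 2349759 < JDN 2349811, so the second date is earlier.

second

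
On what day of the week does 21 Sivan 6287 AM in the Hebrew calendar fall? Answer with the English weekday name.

Saturday

This is JDN 2644199 (21 June 2527 Gregorian).
JDN 2644199 mod 7 = 5, and JDN 0 was a Monday, so this is a Saturday.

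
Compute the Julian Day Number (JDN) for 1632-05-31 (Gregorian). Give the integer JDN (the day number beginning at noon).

2317287

JDN 2400001 is 17 November 1858 CE (Gregorian), MJD 0; the target day is −82714 days from there, so JDN = 2317287.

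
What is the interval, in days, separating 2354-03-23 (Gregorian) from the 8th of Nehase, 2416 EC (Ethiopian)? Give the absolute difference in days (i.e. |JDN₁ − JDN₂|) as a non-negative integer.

25715

First date → JDN 2580922; second date → JDN 2606637.
The interval is |2580922 − 2606637| = 25715 days.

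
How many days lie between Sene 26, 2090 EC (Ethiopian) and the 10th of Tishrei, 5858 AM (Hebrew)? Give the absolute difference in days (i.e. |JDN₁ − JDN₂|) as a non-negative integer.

First date → JDN 2487523; second date → JDN 2487233.
The interval is |2487523 − 2487233| = 290 days.

290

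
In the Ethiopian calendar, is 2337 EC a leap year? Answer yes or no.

no

2337 mod 4 = 1; in the Ethiopian calendar a year is leap when year mod 4 = 3, so it is a common year.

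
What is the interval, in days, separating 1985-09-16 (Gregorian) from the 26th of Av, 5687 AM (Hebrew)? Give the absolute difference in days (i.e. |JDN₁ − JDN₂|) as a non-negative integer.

21208

First date → JDN 2446325; second date → JDN 2425117.
The interval is |2446325 − 2425117| = 21208 days.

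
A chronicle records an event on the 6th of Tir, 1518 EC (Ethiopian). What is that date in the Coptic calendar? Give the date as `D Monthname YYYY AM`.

Both dates share Julian Day Number 2278430; in the Coptic calendar that is 6 Tobi 1242 AM.

6 Tobi 1242 AM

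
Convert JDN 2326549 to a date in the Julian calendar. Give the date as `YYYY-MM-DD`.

1657-09-29

JDN 2326549 is 9 October 1657 in the Gregorian calendar.
In the Julian calendar that day is 1657-09-29.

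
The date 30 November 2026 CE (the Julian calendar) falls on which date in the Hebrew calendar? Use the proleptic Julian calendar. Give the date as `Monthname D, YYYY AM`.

Tevet 3, 5787 AM

Julian Day Number of the source date = 2461388.
Converting JDN 2461388 to the Hebrew calendar gives 3 Tevet 5787 AM.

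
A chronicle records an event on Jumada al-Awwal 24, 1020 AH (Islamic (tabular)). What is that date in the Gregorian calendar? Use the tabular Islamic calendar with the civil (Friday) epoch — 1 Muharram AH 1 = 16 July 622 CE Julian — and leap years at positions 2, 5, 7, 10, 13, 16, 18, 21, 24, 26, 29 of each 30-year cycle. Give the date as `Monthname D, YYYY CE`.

Julian Day Number of the source date = 2309681.
Converting JDN 2309681 to the Gregorian calendar gives 4 August 1611 CE.

August 4, 1611 CE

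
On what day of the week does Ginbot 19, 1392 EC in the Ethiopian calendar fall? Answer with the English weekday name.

In the proleptic Gregorian calendar this is 23 May 1400 (JDN 2232542).
JDN 2232542 mod 7 = 4, and JDN 0 was a Monday, so this is a Friday.

Friday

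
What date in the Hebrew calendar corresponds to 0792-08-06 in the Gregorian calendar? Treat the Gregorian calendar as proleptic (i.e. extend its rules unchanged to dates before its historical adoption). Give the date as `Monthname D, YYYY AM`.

Both dates share Julian Day Number 2010550; in the Hebrew calendar that is 9 Av 4552 AM.

Av 9, 4552 AM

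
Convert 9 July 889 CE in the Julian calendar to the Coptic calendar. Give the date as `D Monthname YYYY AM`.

15 Epip 605 AM

Julian Day Number of the source date = 2045955.
Converting JDN 2045955 to the Coptic calendar gives 15 Epip 605 AM.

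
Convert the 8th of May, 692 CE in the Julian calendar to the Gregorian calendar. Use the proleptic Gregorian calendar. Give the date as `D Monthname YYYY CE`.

The Julian–Gregorian offset here is 3 days (Julian trailing).
8 May 692 Julian + 3 days → 11 May 692 Gregorian.

11 May 692 CE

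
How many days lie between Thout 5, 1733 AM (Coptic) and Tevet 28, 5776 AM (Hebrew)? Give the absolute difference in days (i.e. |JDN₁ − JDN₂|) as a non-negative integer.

250

First date → JDN 2457647; second date → JDN 2457397.
The interval is |2457647 − 2457397| = 250 days.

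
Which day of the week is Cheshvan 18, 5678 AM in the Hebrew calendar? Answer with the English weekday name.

Equivalently 3 November 1917 Gregorian, JDN 2421536.
JDN 2421536 mod 7 = 5, and JDN 0 was a Monday, so this is a Saturday.

Saturday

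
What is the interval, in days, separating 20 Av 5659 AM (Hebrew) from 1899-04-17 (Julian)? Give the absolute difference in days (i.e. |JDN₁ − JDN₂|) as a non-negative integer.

First date → JDN 2414863; second date → JDN 2414774.
The interval is |2414863 − 2414774| = 89 days.

89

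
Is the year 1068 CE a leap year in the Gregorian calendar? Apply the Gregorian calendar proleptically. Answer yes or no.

1068 is divisible by 4 and not by 100, so it is a leap year.

yes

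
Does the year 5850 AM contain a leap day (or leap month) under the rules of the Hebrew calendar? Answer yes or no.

yes

Hebrew year 5850 is year 17 of its 19-year Metonic cycle; leap years are at positions 3, 6, 8, 11, 14, 17, 19, so it is a leap year (13 months).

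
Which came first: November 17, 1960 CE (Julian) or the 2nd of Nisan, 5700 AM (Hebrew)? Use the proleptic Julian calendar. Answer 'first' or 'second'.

second

First date → JDN 2437269; second date → JDN 2429730.
JDN 2429730 < JDN 2437269, so the second date is earlier.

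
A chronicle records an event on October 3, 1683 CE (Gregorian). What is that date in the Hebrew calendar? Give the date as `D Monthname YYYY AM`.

13 Tishrei 5444 AM

Julian Day Number of the source date = 2336039.
Converting JDN 2336039 to the Hebrew calendar gives 13 Tishrei 5444 AM.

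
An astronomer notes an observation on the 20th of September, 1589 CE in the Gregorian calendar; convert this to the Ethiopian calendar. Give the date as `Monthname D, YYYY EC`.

Julian Day Number of the source date = 2301693.
Converting JDN 2301693 to the Ethiopian calendar gives 13 Meskerem 1582 EC.

Meskerem 13, 1582 EC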